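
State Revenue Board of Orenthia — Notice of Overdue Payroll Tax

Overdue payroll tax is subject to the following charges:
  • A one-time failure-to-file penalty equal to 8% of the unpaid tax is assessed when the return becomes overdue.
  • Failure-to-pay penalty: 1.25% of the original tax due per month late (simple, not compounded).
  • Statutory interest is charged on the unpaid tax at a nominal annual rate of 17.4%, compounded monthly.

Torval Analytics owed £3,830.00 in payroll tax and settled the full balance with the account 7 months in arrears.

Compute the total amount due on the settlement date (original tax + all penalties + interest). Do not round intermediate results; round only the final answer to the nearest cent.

Failure-to-file penalty: 8% × £3,830.00 = £306.40
Failure-to-pay penalty = 1.25% × £3,830.00 × 7 mo = £335.13…
Interest (17.4%/yr ÷ 12 = 1.45%/month): £3,830.00 × ((1 + 0.0145)^7 − 1) = £406.0701…
Total = £3,830.00 + £641.5250 + £406.0701… = £4,877.60

£4,877.60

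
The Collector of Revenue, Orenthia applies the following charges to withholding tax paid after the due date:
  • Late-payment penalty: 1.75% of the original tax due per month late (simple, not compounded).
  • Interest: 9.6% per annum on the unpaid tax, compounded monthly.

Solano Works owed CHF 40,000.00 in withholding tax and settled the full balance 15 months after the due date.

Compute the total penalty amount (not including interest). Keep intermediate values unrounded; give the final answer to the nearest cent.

Late-payment penalty: 15 × 1.75% × CHF 40,000.00 = CHF 10,500.00

CHF 10,500.00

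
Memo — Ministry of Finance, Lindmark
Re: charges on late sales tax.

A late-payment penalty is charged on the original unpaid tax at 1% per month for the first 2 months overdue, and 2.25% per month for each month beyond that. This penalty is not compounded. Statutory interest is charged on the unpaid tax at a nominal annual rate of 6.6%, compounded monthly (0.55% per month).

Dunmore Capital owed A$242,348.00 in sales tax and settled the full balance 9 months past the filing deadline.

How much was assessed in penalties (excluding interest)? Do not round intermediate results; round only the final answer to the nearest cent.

Penalty, months 1–2: 2 × 1% × A$242,348.00 = A$4,846.96
Penalty, months 3–9: 7 × 2.25% × A$242,348.00 = A$38,169.81
Total penalty = A$4,846.96 + A$38,169.81 = A$43,016.77

A$43,016.77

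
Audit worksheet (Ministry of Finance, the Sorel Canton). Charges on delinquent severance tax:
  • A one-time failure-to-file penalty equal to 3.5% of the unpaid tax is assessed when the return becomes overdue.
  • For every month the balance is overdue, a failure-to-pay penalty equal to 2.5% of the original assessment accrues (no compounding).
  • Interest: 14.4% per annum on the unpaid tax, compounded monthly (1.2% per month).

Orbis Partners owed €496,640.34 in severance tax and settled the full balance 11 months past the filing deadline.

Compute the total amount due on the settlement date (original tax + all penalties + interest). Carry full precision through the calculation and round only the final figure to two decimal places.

Failure-to-file penalty: 3.5% × €496,640.34 = €17,382.41…
Failure-to-pay penalty = 2.5% × €496,640.34 × 11 mo = €136,576.09…
Interest: €496,640.34 × ((1 + 0.012)^11 − 1) = €496,640.34 × 0.1402121… = €69,634.9747…
Total = €496,640.34 + €153,958.5054 + €69,634.9747… = €720,233.82

€720,233.82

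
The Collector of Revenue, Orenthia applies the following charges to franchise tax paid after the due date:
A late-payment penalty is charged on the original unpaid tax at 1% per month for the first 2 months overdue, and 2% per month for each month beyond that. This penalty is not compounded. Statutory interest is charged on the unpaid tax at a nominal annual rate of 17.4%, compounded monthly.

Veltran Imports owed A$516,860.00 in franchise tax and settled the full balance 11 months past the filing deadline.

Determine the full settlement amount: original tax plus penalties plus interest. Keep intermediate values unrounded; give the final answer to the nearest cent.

A$708,915.70

Penalty, months 1–2: 2 × 1% × A$516,860.00 = A$10,337.20
Penalty, months 3–11: 9 × 2% × A$516,860.00 = A$93,034.80
Interest (17.4%/yr ÷ 12 = 1.45%/month): A$516,860.00 × ((1 + 0.0145)^11 − 1) = A$88,683.6974…
Total = A$516,860.00 + A$103,372.0000 + A$88,683.6974… = A$708,915.70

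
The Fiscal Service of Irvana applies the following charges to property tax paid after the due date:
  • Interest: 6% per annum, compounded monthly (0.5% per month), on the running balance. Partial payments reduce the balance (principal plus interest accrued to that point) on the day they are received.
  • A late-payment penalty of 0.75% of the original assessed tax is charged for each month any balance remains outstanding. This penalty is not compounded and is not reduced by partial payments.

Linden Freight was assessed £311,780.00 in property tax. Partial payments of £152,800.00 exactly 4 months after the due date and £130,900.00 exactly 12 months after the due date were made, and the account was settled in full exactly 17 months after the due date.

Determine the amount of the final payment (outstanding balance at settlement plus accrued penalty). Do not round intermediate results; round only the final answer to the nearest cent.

Balance at month 4: £311,780.0000 × (1 + 0.005)^4 = £318,062.5231…
After £152,800.00 payment: £318,062.5231… − £152,800.00 = £165,262.5231…
Balance at month 12: £165,262.5231… × (1 + 0.005)^8 = £171,989.8719…
After £130,900.00 payment: £171,989.8719… − £130,900.00 = £41,089.8719…
Balance at month 17: £41,089.8719… × (1 + 0.005)^5 = £42,127.4426…
Penalty: 17 × 0.75% × £311,780.00 = £39,751.95
Final settlement = outstanding balance + penalty = £42,127.4426… + £39,751.95 = £81,879.39

£81,879.39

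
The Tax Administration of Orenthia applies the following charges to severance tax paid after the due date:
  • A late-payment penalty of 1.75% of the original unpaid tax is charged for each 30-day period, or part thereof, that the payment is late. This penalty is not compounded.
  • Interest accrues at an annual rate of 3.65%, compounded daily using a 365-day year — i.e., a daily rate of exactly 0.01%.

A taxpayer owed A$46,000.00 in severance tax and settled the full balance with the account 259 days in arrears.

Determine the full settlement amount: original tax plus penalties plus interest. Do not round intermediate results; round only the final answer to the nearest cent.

A$54,451.90

Penalty periods: ⌈259/30⌉ = 9; penalty = 9 × 1.75% × A$46,000.00 = A$7,245.00
Interest: A$46,000.00 × ((1 + 0.0001)^259 − 1) = A$46,000.00 × 0.02623699… = A$1,206.9016…
Total = A$46,000.00 + A$7,245.0000 + A$1,206.9016… = A$54,451.90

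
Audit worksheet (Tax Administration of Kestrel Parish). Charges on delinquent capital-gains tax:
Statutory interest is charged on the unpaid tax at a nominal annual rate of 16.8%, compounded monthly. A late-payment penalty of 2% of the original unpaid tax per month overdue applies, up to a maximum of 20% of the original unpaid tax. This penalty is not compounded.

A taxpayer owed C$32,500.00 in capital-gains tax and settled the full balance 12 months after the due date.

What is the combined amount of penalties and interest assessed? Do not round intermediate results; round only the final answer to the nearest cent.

C$12,400.67

Penalty (uncapped): 12 × 2% × C$32,500.00 = C$7,800.00; cap = 20% × C$32,500.00 = C$6,500.00 → penalty = C$6,500.00
Interest (16.8%/yr ÷ 12 = 1.4%/month): C$32,500.00 × ((1 + 0.014)^12 − 1) = C$5,900.6717…
Penalties + interest = C$6,500.0000 + C$5,900.6717… = C$12,400.67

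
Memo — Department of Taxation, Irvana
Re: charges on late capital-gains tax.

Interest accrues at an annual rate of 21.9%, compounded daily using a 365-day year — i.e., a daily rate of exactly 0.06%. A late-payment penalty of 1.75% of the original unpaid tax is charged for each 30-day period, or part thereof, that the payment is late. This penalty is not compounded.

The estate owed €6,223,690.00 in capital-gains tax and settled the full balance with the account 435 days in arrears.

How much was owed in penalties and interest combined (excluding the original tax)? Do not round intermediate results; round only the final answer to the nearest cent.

€3,489,162.80

Penalty periods: ⌈435/30⌉ = 15; penalty = 15 × 1.75% × €6,223,690.00 = €1,633,718.63…
Interest: €6,223,690.00 × ((1 + 0.0006)^435 − 1) = €6,223,690.00 × 0.29812606… = €1,855,444.1711…
Penalties + interest = €1,633,718.6250 + €1,855,444.1711… = €3,489,162.80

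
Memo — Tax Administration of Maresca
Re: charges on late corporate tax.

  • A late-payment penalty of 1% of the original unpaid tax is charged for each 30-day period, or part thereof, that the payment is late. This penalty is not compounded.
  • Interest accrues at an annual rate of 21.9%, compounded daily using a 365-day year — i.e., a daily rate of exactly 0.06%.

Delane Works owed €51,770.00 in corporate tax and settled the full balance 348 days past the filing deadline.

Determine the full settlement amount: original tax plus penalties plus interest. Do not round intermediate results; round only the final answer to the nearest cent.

Penalty periods: ⌈348/30⌉ = 12; penalty = 12 × 1% × €51,770.00 = €6,212.40
Interest: €51,770.00 × ((1 + 0.0006)^348 − 1) = €51,770.00 × 0.23212138… = €12,016.9240…
Total = €51,770.00 + €6,212.4000 + €12,016.9240… = €69,999.32

€69,999.32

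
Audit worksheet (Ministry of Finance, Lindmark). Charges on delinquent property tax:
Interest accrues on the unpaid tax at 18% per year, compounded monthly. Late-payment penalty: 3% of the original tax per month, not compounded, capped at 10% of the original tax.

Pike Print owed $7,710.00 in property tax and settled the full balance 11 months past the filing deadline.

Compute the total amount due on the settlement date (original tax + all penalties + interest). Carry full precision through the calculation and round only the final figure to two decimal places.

Penalty (uncapped): 11 × 3% × $7,710.00 = $2,544.30; cap = 10% × $7,710.00 = $771.00 → penalty = $771.00
Interest (18%/yr ÷ 12 = 1.5%/month): $7,710.00 × ((1 + 0.015)^11 − 1) = $1,371.9863…
Total = $7,710.00 + $771.0000 + $1,371.9863… = $9,852.99

$9,852.99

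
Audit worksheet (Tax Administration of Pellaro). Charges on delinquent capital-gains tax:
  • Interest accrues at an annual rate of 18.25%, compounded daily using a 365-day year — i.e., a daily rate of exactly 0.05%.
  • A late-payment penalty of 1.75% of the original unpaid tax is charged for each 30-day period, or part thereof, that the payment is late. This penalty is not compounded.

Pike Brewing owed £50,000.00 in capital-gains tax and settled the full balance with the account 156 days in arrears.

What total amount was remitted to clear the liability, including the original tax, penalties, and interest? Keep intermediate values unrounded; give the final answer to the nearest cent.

£59,305.08

Penalty periods: ⌈156/30⌉ = 6; penalty = 6 × 1.75% × £50,000.00 = £5,250.00
Interest: £50,000.00 × ((1 + 0.0005)^156 − 1) = £50,000.00 × 0.08110158… = £4,055.0792…
Total = £50,000.00 + £5,250.0000 + £4,055.0792… = £59,305.08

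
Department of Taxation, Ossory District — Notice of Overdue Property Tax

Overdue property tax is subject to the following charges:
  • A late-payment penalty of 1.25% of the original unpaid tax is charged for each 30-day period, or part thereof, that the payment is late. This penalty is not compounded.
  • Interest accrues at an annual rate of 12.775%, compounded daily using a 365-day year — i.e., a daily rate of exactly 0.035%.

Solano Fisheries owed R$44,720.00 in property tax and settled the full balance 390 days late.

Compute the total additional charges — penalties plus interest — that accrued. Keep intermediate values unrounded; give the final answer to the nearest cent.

Penalty periods: ⌈390/30⌉ = 13; penalty = 13 × 1.25% × R$44,720.00 = R$7,267.00
Interest: R$44,720.00 × ((1 + 0.00035)^390 − 1) = R$44,720.00 × 0.14622750… = R$6,539.2939…
Penalties + interest = R$7,267.0000 + R$6,539.2939… = R$13,806.29

R$13,806.29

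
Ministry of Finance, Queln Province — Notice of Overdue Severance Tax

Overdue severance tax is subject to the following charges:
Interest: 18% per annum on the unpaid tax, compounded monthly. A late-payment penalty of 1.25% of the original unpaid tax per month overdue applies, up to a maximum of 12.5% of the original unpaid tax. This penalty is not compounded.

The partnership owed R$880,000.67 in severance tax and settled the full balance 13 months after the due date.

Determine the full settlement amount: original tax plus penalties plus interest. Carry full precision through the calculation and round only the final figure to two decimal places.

Penalty (uncapped): 13 × 1.25% × R$880,000.67 = R$143,000.11…; cap = 12.5% × R$880,000.67 = R$110,000.08… → penalty = R$110,000.08…
Interest (18%/yr ÷ 12 = 1.5%/month): R$880,000.67 × ((1 + 0.015)^13 − 1) = R$187,926.2938…
Total = R$880,000.67 + R$110,000.0838… + R$187,926.2938… = R$1,177,927.05

R$1,177,927.05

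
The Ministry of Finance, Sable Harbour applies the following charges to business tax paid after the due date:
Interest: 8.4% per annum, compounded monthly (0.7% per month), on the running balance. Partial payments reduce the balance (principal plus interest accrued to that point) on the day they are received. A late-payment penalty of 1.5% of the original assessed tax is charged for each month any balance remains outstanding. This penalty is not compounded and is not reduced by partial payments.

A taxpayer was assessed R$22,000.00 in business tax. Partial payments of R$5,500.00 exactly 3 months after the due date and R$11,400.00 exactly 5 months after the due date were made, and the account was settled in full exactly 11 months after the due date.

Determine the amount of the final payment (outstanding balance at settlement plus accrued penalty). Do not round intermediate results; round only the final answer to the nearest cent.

R$9,681.64

Balance at month 3: R$22,000.0000 × (1 + 0.007)^3 = R$22,465.2415…
After R$5,500.00 payment: R$22,465.2415… − R$5,500.00 = R$16,965.2415…
Balance at month 5: R$16,965.2415… × (1 + 0.007)^2 = R$17,203.5862…
After R$11,400.00 payment: R$17,203.5862… − R$11,400.00 = R$5,803.5862…
Balance at month 11: R$5,803.5862… × (1 + 0.007)^6 = R$6,051.6425…
Penalty: 11 × 1.5% × R$22,000.00 = R$3,630.00
Final settlement = outstanding balance + penalty = R$6,051.6425… + R$3,630.00 = R$9,681.64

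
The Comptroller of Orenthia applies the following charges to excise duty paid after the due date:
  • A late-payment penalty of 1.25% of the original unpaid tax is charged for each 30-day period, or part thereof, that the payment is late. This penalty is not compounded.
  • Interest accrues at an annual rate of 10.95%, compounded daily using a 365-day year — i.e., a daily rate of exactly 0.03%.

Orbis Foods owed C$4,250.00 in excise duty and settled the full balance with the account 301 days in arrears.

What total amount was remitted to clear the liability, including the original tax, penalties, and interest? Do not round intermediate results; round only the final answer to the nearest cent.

C$5,235.95

Penalty periods: ⌈301/30⌉ = 11; penalty = 11 × 1.25% × C$4,250.00 = C$584.38…
Interest: C$4,250.00 × ((1 + 0.0003)^301 − 1) = C$4,250.00 × 0.09448776… = C$401.5730…
Total = C$4,250.00 + C$584.3750 + C$401.5730… = C$5,235.95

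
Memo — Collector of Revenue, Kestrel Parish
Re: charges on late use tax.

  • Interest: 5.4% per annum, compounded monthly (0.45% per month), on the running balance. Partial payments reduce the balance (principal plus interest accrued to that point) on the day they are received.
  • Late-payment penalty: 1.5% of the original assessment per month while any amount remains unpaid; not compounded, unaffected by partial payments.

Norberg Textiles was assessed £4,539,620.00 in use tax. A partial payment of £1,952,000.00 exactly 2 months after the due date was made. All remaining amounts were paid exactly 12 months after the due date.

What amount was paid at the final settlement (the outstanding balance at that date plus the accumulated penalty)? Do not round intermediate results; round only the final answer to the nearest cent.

£3,566,409.94

Balance at month 2: £4,539,620.0000 × (1 + 0.0045)^2 = £4,580,568.5073…
After £1,952,000.00 payment: £4,580,568.5073… − £1,952,000.00 = £2,628,568.5073…
Balance at month 12: £2,628,568.5073… × (1 + 0.0045)^10 = £2,749,278.3442…
Penalty: 12 × 1.5% × £4,539,620.00 = £817,131.60
Final settlement = outstanding balance + penalty = £2,749,278.3442… + £817,131.60 = £3,566,409.94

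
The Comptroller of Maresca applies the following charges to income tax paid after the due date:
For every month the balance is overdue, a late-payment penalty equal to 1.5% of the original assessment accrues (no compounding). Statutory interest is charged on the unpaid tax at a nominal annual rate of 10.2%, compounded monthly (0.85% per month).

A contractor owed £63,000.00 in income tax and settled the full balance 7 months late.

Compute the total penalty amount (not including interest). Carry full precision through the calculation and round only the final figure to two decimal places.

£6,615.00

Late-payment penalty = 1.5% × £63,000.00 × 7 mo = £6,615.00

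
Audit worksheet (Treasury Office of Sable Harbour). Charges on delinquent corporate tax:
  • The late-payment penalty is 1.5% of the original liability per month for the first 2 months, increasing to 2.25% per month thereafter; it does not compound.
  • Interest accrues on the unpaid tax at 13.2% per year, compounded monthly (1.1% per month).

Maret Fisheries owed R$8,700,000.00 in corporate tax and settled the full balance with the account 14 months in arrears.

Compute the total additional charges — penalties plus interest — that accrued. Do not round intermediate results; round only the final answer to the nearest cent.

R$4,049,941.07

Penalty, months 1–2: 2 × 1.5% × R$8,700,000.00 = R$261,000.00
Penalty, months 3–14: 12 × 2.25% × R$8,700,000.00 = R$2,349,000.00
Interest: R$8,700,000.00 × ((1 + 0.011)^14 − 1) = R$8,700,000.00 × 0.1655105… = R$1,439,941.0668…
Penalties + interest = R$2,610,000.0000 + R$1,439,941.0668… = R$4,049,941.07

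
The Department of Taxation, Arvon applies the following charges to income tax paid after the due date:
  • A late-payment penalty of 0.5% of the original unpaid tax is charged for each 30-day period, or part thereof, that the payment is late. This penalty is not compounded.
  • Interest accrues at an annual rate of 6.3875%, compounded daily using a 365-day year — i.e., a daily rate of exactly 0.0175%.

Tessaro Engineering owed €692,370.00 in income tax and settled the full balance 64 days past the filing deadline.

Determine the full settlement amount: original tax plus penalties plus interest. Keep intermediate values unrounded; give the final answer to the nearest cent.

€710,553.00

Penalty periods: ⌈64/30⌉ = 3; penalty = 3 × 0.5% × €692,370.00 = €10,385.55
Interest: €692,370.00 × ((1 + 0.000175)^64 − 1) = €692,370.00 × 0.01126196… = €7,797.4459…
Total = €692,370.00 + €10,385.5500 + €7,797.4459… = €710,553.00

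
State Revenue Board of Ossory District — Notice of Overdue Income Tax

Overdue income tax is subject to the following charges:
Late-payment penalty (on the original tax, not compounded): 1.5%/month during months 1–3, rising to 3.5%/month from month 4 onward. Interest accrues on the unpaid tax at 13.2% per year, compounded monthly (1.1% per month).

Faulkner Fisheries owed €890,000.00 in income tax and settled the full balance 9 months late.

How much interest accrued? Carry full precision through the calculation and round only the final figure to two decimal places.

€92,088.01

Interest: €890,000.00 × ((1 + 0.011)^9 − 1) = €890,000.00 × 0.1034697… = €92,088.0056…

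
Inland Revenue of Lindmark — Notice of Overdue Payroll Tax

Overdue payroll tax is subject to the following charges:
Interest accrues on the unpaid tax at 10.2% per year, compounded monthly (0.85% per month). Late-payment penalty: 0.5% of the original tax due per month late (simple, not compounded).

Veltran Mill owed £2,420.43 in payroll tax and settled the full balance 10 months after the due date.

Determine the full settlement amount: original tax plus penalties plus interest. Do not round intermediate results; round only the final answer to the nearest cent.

Late-payment penalty = 0.5% × £2,420.43 × 10 mo = £121.02…
Interest: £2,420.43 × ((1 + 0.0085)^10 − 1) = £2,420.43 × 0.0883261… = £213.7870…
Total = £2,420.43 + £121.0215 + £213.7870… = £2,755.24

£2,755.24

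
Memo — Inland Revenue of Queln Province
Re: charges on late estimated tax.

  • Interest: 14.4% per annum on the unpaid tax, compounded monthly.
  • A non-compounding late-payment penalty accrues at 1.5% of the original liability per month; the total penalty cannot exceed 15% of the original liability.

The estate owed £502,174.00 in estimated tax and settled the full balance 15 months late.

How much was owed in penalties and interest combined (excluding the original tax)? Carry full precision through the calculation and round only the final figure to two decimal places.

£173,719.72

Penalty (uncapped): 15 × 1.5% × £502,174.00 = £112,989.15; cap = 15% × £502,174.00 = £75,326.10 → penalty = £75,326.10
Interest (14.4%/yr ÷ 12 = 1.2%/month): £502,174.00 × ((1 + 0.012)^15 − 1) = £98,393.6169…
Penalties + interest = £75,326.1000 + £98,393.6169… = £173,719.72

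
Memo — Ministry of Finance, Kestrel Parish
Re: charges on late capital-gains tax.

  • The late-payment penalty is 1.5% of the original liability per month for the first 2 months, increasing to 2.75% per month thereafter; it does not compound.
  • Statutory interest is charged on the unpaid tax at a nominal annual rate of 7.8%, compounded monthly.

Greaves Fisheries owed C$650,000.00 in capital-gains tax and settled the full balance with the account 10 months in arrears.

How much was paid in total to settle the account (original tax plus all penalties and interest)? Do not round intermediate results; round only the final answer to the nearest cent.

Penalty, months 1–2: 2 × 1.5% × C$650,000.00 = C$19,500.00
Penalty, months 3–10: 8 × 2.75% × C$650,000.00 = C$143,000.00
Interest (7.8%/yr ÷ 12 = 0.65%/month): C$650,000.00 × ((1 + 0.0065)^10 − 1) = C$43,507.4788…
Total = C$650,000.00 + C$162,500.0000 + C$43,507.4788… = C$856,007.48

C$856,007.48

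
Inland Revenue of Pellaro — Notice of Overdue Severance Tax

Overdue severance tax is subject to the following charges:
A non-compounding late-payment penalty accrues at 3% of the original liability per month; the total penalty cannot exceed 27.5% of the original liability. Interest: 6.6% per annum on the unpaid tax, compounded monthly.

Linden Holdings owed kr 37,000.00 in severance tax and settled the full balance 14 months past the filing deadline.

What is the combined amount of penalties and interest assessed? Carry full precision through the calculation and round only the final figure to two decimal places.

Penalty (uncapped): 14 × 3% × kr 37,000.00 = kr 15,540.00; cap = 27.5% × kr 37,000.00 = kr 10,175.00 → penalty = kr 10,175.00
Interest (6.6%/yr ÷ 12 = 0.55%/month): kr 37,000.00 × ((1 + 0.0055)^14 − 1) = kr 2,953.1268…
Penalties + interest = kr 10,175.0000 + kr 2,953.1268… = kr 13,128.13

kr 13,128.13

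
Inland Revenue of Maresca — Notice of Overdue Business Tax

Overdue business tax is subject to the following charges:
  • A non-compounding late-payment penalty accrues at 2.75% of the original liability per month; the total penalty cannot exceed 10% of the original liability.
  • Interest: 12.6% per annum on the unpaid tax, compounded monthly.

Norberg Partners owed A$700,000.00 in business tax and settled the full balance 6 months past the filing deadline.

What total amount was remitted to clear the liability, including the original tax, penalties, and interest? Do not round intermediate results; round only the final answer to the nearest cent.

A$815,273.96

Penalty (uncapped): 6 × 2.75% × A$700,000.00 = A$115,500.00; cap = 10% × A$700,000.00 = A$70,000.00 → penalty = A$70,000.00
Interest (12.6%/yr ÷ 12 = 1.05%/month): A$700,000.00 × ((1 + 0.0105)^6 − 1) = A$45,273.9599…
Total = A$700,000.00 + A$70,000.0000 + A$45,273.9599… = A$815,273.96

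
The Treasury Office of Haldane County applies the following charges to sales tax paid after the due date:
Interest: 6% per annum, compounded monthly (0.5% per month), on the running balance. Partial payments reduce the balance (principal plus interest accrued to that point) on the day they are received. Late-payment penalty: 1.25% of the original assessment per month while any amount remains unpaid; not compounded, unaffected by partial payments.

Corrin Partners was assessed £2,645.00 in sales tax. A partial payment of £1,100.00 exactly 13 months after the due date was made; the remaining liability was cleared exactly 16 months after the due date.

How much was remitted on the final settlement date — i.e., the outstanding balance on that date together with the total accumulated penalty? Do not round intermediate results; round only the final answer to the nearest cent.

£2,277.14

Balance at month 13: £2,645.0000 × (1 + 0.005)^13 = £2,822.1785…
After £1,100.00 payment: £2,822.1785… − £1,100.00 = £1,722.1785…
Balance at month 16: £1,722.1785… × (1 + 0.005)^3 = £1,748.1406…
Penalty: 16 × 1.25% × £2,645.00 = £529.00
Final settlement = outstanding balance + penalty = £1,748.1406… + £529.00 = £2,277.14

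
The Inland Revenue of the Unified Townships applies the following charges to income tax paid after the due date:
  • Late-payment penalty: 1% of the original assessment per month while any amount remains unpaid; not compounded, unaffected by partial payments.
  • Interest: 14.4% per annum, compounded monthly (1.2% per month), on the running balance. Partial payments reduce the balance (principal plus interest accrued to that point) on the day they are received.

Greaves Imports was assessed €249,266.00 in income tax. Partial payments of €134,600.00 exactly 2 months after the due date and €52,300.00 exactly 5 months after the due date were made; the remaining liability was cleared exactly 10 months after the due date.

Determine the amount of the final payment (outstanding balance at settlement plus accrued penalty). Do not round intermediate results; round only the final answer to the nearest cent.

Balance at month 2: €249,266.0000 × (1 + 0.012)^2 = €255,284.2783…
After €134,600.00 payment: €255,284.2783… − €134,600.00 = €120,684.2783…
Balance at month 5: €120,684.2783… × (1 + 0.012)^3 = €125,081.2565…
After €52,300.00 payment: €125,081.2565… − €52,300.00 = €72,781.2565…
Balance at month 10: €72,781.2565… × (1 + 0.012)^5 = €77,254.2021…
Penalty: 10 × 1% × €249,266.00 = €24,926.60
Final settlement = outstanding balance + penalty = €77,254.2021… + €24,926.60 = €102,180.80

€102,180.80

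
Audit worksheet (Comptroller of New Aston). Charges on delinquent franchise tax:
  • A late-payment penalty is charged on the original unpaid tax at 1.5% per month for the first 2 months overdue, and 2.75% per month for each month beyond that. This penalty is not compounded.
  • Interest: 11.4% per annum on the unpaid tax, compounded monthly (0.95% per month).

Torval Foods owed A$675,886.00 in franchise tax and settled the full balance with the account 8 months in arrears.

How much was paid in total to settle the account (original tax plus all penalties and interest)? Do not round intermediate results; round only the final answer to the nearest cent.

A$860,791.91

Penalty, months 1–2: 2 × 1.5% × A$675,886.00 = A$20,276.58
Penalty, months 3–8: 6 × 2.75% × A$675,886.00 = A$111,521.19
Interest: A$675,886.00 × ((1 + 0.0095)^8 − 1) = A$675,886.00 × 0.0785756… = A$53,108.1395…
Total = A$675,886.00 + A$131,797.7700 + A$53,108.1395… = A$860,791.91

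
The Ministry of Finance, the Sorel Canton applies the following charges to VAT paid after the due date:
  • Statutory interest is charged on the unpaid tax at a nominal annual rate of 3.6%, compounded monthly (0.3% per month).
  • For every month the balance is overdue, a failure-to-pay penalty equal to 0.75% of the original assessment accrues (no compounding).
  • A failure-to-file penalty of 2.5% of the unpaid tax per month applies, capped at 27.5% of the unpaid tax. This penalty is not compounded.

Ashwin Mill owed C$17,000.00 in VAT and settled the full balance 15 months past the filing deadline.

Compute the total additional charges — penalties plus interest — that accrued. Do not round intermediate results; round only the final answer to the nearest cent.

Failure-to-file: 15 × 2.5% × C$17,000.00 = C$6,375.00, capped at 27.5% × C$17,000.00 = C$4,675.00
Failure-to-pay penalty: 15 × 0.75% × C$17,000.00 = C$1,912.50
Interest: C$17,000.00 × ((1 + 0.003)^15 − 1) = C$17,000.00 × 0.0459574… = C$781.2757…
Penalties + interest = C$6,587.5000 + C$781.2757… = C$7,368.78

C$7,368.78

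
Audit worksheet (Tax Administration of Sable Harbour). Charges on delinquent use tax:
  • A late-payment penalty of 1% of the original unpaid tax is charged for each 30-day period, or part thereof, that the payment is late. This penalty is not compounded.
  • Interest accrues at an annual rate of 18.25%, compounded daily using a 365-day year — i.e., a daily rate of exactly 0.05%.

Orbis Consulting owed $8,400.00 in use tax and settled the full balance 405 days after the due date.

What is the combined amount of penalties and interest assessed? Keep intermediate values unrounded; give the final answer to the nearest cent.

Penalty periods: ⌈405/30⌉ = 14; penalty = 14 × 1% × $8,400.00 = $1,176.00
Interest: $8,400.00 × ((1 + 0.0005)^405 − 1) = $8,400.00 × 0.22439812… = $1,884.9442…
Penalties + interest = $1,176.0000 + $1,884.9442… = $3,060.94

$3,060.94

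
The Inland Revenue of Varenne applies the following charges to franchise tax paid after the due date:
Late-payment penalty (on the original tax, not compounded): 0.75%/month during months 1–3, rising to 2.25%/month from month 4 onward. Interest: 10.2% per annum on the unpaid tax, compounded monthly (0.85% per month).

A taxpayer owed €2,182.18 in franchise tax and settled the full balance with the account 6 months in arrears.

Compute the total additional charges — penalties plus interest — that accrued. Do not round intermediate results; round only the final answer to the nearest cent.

Penalty, months 1–3: 3 × 0.75% × €2,182.18 = €49.10…
Penalty, months 4–6: 3 × 2.25% × €2,182.18 = €147.30…
Interest: €2,182.18 × ((1 + 0.0085)^6 − 1) = €2,182.18 × 0.0520961… = €113.6831…
Penalties + interest = €196.3962 + €113.6831… = €310.08

€310.08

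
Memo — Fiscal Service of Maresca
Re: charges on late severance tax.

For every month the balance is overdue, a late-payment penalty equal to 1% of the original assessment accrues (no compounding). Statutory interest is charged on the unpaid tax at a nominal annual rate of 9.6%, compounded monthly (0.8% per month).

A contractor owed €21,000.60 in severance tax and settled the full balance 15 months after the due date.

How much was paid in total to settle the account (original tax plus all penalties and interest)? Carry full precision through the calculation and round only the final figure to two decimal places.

Late-payment penalty: 15 × 1% × €21,000.60 = €3,150.09
Interest: €21,000.60 × ((1 + 0.008)^15 − 1) = €21,000.60 × 0.1269587… = €2,666.2078…
Total = €21,000.60 + €3,150.0900 + €2,666.2078… = €26,816.90

€26,816.90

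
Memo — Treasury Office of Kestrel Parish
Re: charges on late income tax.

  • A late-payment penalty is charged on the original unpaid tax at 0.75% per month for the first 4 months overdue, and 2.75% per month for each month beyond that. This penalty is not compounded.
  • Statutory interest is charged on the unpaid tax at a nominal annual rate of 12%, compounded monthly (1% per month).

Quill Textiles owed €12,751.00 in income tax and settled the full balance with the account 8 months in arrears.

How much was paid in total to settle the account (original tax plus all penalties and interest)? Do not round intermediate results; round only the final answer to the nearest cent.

Penalty, months 1–4: 4 × 0.75% × €12,751.00 = €382.53
Penalty, months 5–8: 4 × 2.75% × €12,751.00 = €1,402.61
Interest: €12,751.00 × ((1 + 0.01)^8 − 1) = €12,751.00 × 0.0828567… = €1,056.5059…
Total = €12,751.00 + €1,785.1400 + €1,056.5059… = €15,592.65

€15,592.65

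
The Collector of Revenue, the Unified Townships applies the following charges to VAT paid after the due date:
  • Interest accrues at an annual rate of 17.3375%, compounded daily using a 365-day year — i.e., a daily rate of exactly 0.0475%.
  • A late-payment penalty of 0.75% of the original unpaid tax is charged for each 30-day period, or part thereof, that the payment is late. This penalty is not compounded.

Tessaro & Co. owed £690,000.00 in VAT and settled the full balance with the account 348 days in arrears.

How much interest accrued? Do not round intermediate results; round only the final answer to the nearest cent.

£123,993.48

Interest: £690,000.00 × ((1 + 0.000475)^348 − 1) = £690,000.00 × 0.17970069… = £123,993.4760…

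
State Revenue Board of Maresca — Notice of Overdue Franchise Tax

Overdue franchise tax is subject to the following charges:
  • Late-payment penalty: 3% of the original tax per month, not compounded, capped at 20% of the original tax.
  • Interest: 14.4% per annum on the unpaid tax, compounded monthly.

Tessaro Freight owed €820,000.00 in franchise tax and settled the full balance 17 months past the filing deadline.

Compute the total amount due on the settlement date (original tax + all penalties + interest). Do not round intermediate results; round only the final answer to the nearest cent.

€1,168,344.17

Penalty (uncapped): 17 × 3% × €820,000.00 = €418,200.00; cap = 20% × €820,000.00 = €164,000.00 → penalty = €164,000.00
Interest (14.4%/yr ÷ 12 = 1.2%/month): €820,000.00 × ((1 + 0.012)^17 − 1) = €184,344.1747…
Total = €820,000.00 + €164,000.0000 + €184,344.1747… = €1,168,344.17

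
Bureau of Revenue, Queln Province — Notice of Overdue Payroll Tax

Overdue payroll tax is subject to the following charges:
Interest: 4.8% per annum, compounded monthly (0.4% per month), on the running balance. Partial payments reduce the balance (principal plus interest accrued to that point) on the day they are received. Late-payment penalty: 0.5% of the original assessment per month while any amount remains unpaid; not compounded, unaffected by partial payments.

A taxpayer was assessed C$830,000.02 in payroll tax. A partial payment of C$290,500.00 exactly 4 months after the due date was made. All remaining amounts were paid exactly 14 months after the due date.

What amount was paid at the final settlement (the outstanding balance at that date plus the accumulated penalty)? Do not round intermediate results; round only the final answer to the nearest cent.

Balance at month 4: C$830,000.0200 × (1 + 0.004)^4 = C$843,359.9130…
After C$290,500.00 payment: C$843,359.9130… − C$290,500.00 = C$552,859.9130…
Balance at month 14: C$552,859.9130… × (1 + 0.004)^10 = C$575,376.6445…
Penalty: 14 × 0.5% × C$830,000.02 = C$58,100.00…
Final settlement = outstanding balance + penalty = C$575,376.6445… + C$58,100.00… = C$633,476.65

C$633,476.65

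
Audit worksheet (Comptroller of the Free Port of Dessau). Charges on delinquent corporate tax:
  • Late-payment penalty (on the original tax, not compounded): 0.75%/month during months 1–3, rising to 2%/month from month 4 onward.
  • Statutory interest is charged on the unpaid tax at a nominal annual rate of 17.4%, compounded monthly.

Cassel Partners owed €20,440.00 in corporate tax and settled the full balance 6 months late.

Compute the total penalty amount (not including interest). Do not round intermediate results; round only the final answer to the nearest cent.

Penalty, months 1–3: 3 × 0.75% × €20,440.00 = €459.90
Penalty, months 4–6: 3 × 2% × €20,440.00 = €1,226.40
Total penalty = €459.90 + €1,226.40 = €1,686.30

€1,686.30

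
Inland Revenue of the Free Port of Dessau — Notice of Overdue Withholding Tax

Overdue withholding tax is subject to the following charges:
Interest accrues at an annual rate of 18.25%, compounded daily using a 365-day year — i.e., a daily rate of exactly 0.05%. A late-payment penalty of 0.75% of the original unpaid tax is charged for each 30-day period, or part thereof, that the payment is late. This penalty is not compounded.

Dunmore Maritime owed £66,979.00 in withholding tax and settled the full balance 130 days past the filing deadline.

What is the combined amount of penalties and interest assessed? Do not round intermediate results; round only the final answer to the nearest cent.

£7,008.80

Penalty periods: ⌈130/30⌉ = 5; penalty = 5 × 0.75% × £66,979.00 = £2,511.71…
Interest: £66,979.00 × ((1 + 0.0005)^130 − 1) = £66,979.00 × 0.06714169… = £4,497.0832…
Penalties + interest = £2,511.7125 + £4,497.0832… = £7,008.80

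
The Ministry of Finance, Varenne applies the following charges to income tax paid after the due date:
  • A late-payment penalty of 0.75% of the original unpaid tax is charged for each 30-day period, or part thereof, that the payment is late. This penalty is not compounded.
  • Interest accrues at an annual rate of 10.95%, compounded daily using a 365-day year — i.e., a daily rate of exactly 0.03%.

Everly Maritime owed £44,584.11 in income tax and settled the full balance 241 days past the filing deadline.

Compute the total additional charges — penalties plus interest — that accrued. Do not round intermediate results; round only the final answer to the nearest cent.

Penalty periods: ⌈241/30⌉ = 9; penalty = 9 × 0.75% × £44,584.11 = £3,009.43…
Interest: £44,584.11 × ((1 + 0.0003)^241 − 1) = £44,584.11 × 0.07496613… = £3,342.2983…
Penalties + interest = £3,009.4274… + £3,342.2983… = £6,351.73

£6,351.73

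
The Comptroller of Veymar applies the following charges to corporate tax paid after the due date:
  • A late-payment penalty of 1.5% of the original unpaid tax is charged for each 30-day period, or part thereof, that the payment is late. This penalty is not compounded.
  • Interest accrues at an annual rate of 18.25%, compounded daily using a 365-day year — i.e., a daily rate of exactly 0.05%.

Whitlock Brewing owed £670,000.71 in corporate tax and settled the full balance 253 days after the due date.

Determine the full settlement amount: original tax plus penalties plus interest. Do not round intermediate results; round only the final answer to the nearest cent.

Penalty periods: ⌈253/30⌉ = 9; penalty = 9 × 1.5% × £670,000.71 = £90,450.10…
Interest: £670,000.71 × ((1 + 0.0005)^253 − 1) = £670,000.71 × 0.13481357… = £90,325.1904…
Total = £670,000.71 + £90,450.0959… + £90,325.1904… = £850,776.00

£850,776.00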